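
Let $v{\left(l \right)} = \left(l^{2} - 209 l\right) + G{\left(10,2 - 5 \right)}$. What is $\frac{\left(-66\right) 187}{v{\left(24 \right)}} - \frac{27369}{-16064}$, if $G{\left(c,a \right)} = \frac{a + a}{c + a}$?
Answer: $\frac{33918575}{7566144} \approx 4.4829$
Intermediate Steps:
$G{\left(c,a \right)} = \frac{2 a}{a + c}$
$v{\left(l \right)} = - \frac{6}{7} + l^{2} - 209 l$ ($v{\left(l \right)} = \left(l^{2} - 209 l\right) + \frac{2 \left(2 - 5\right)}{\left(2 - 5\right) + 10} = \left(l^{2} - 209 l\right) + 2 \left(-3\right) \frac{1}{-3 + 10} = \left(l^{2} - 209 l\right) + 2 \left(-3\right) \frac{1}{7} = \left(l^{2} - 209 l\right) - \frac{6}{7} = - \frac{6}{7} + l^{2} - 209 l$)
$\frac{\left(-66\right) 187}{v{\left(24 \right)}} - \frac{27369}{-16064} = \frac{\left(-66\right) 187}{- \frac{6}{7} + 24^{2} - 5016} - \frac{27369}{-16064} = - \frac{12342}{- \frac{6}{7} + 576 - 5016} - - \frac{27369}{16064} = - \frac{12342}{- \frac{31086}{7}} + \frac{27369}{16064} = \left(-12342\right) \left(- \frac{7}{31086}\right) + \frac{27369}{16064} = \frac{1309}{471} + \frac{27369}{16064} = \frac{33918575}{7566144}$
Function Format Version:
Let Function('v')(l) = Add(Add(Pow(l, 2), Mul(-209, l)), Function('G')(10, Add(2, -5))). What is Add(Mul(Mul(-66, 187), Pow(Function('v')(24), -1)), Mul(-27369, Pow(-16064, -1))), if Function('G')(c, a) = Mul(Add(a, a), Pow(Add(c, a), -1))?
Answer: Rational(33918575, 7566144) ≈ 4.4829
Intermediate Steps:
Function('G')(c, a) = Mul(2, a, Pow(Add(a, c), -1)) (Function('G')(c, a) = Mul(Mul(2, a), Pow(Add(a, c), -1)) = Mul(2, a, Pow(Add(a, c), -1)))
Function('v')(l) = Add(Rational(-6, 7), Pow(l, 2), Mul(-209, l)) (Function('v')(l) = Add(Add(Pow(l, 2), Mul(-209, l)), Mul(2, Add(2, -5), Pow(Add(Add(2, -5), 10), -1))) = Add(Add(Pow(l, 2), Mul(-209, l)), Mul(2, -3, Pow(Add(-3, 10), -1))) = Add(Add(Pow(l, 2), Mul(-209, l)), Mul(2, -3, Pow(7, -1))) = Add(Add(Pow(l, 2), Mul(-209, l)), Mul(2, -3, Rational(1, 7))) = Add(Add(Pow(l, 2), Mul(-209, l)), Rational(-6, 7)) = Add(Rational(-6, 7), Pow(l, 2), Mul(-209, l)))
Add(Mul(Mul(-66, 187), Pow(Function('v')(24), -1)), Mul(-27369, Pow(-16064, -1))) = Add(Mul(Mul(-66, 187), Pow(Add(Rational(-6, 7), Pow(24, 2), Mul(-209, 24)), -1)), Mul(-27369, Pow(-16064, -1))) = Add(Mul(-12342, Pow(Add(Rational(-6, 7), 576, -5016), -1)), Mul(-27369, Rational(-1, 16064))) = Add(Mul(-12342, Pow(Rational(-31086, 7), -1)), Rational(27369, 16064)) = Add(Mul(-12342, Rational(-7, 31086)), Rational(27369, 16064)) = Add(Rational(1309, 471), Rational(27369, 16064)) = Rational(33918575, 7566144)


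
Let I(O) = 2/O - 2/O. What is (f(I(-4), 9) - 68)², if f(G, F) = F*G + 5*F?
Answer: 529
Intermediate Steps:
I(O) = 0
f(G, F) = 5*F + F*G
(f(I(-4), 9) - 68)² = (9*(5 + 0) - 68)² = (9*5 - 68)² = (45 - 68)² = (-23)² = 529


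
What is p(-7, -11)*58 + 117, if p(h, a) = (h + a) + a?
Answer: -1565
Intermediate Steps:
p(h, a) = h + 2*a (p(h, a) = (a + h) + a = h + 2*a)
p(-7, -11)*58 + 117 = (-7 + 2*(-11))*58 + 117 = (-7 - 22)*58 + 117 = -29*58 + 117 = -1682 + 117 = -1565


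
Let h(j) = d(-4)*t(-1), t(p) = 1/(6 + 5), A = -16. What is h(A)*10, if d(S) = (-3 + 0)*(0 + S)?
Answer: 120/11 ≈ 10.909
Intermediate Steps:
t(p) = 1/11
d(S) = -3*S
h(j) = 12/11 (h(j) = -3*(-4)*(1/11) = 12*(1/11) = 12/11)
h(A)*10 = (12/11)*10 = 120/11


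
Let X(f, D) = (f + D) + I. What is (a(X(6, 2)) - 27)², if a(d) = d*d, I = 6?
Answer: 28561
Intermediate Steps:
X(f, D) = 6 + D + f (X(f, D) = (f + D) + 6 = (D + f) + 6 = 6 + D + f)
a(d) = d²
(a(X(6, 2)) - 27)² = ((6 + 2 + 6)² - 27)² = (14² - 27)² = (196 - 27)² = 169² = 28561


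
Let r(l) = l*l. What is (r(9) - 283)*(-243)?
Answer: 49086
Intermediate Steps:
r(l) = l²
(r(9) - 283)*(-243) = (9² - 283)*(-243) = (81 - 283)*(-243) = -202*(-243) = 49086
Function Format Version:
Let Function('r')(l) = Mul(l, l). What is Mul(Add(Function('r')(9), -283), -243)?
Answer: 49086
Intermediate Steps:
Function('r')(l) = Pow(l, 2)
Mul(Add(Function('r')(9), -283), -243) = Mul(Add(Pow(9, 2), -283), -243) = Mul(Add(81, -283), -243) = Mul(-202, -243) = 49086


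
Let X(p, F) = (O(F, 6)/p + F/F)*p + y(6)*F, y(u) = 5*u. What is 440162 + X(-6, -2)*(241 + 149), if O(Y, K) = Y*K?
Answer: 409742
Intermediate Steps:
O(Y, K) = K*Y
X(p, F) = 30*F + p*(1 + 6*F/p) (X(p, F) = ((6*F)/p + F/F)*p + (5*6)*F = (6*F/p + 1)*p + 30*F = (1 + 6*F/p)*p + 30*F = p*(1 + 6*F/p) + 30*F = 30*F + p*(1 + 6*F/p))
440162 + X(-6, -2)*(241 + 149) = 440162 + (-6 + 36*(-2))*(241 + 149) = 440162 + (-6 - 72)*390 = 440162 - 78*390 = 440162 - 30420 = 409742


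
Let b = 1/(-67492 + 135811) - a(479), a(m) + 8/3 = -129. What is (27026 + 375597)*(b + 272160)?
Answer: 7489872617748248/68319 ≈ 1.0963e+11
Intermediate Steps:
a(m) = -395/3 (a(m) = -8/3 - 129 = -395/3)
b = 8995336/68319 (b = 1/(-67492 + 135811) - 1*(-395/3) = 1/68319 + 395/3 = 8995336/68319 ≈ 131.67)
(27026 + 375597)*(b + 272160) = (27026 + 375597)*(8995336/68319 + 272160) = 402623*(18602694376/68319) = 7489872617748248/68319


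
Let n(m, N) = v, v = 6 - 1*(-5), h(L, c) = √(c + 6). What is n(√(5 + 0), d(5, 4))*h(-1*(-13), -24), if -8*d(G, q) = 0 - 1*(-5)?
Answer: 33*I*√2 ≈ 46.669*I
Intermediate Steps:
d(G, q) = -5/8 (d(G, q) = -(0 - 1*(-5))/8 = -(0 + 5)/8 = -⅛*5 = -5/8)
h(L, c) = √(6 + c)
v = 11 (v = 6 + 5 = 11)
n(m, N) = 11
n(√(5 + 0), d(5, 4))*h(-1*(-13), -24) = 11*√(6 - 24) = 11*√(-18) = 11*(3*I*√2) = 33*I*√2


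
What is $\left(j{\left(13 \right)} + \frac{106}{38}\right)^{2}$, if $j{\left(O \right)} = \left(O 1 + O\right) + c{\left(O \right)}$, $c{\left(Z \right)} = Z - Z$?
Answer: $\frac{299209}{361} \approx 828.83$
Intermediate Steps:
$c{\left(Z \right)} = 0$
$j{\left(O \right)} = 2 O$ ($j{\left(O \right)} = \left(O 1 + O\right) + 0 = \left(O + O\right) + 0 = 2 O + 0 = 2 O$)
$\left(j{\left(13 \right)} + \frac{106}{38}\right)^{2} = \left(2 \cdot 13 + \frac{106}{38}\right)^{2} = \left(26 + 106 \cdot \frac{1}{38}\right)^{2} = \left(26 + \frac{53}{19}\right)^{2} = \left(\frac{547}{19}\right)^{2} = \frac{299209}{361}$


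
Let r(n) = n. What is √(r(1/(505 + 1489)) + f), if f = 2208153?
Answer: √8779695823502/1994 ≈ 1486.0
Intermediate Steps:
√(r(1/(505 + 1489)) + f) = √(1/(505 + 1489) + 2208153) = √(1/1994 + 2208153) = √(4403057083/1994) = √8779695823502/1994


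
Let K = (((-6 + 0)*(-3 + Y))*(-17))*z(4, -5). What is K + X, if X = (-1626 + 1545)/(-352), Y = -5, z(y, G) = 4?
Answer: -1148847/352 ≈ -3263.8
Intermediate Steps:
K = -3264 (K = (((-6 + 0)*(-3 - 5))*(-17))*4 = (-6*(-8)*(-17))*4 = (48*(-17))*4 = -816*4 = -3264)
X = 81/352 (X = -81*(-1/352) = 81/352 ≈ 0.23011)
K + X = -3264 + 81/352 = -1148847/352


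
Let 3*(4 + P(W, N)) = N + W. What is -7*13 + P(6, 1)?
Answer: -278/3 ≈ -92.667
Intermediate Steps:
P(W, N) = -4 + N/3 + W/3 (P(W, N) = -4 + (N + W)/3 = -4 + (N/3 + W/3) = -4 + N/3 + W/3)
-7*13 + P(6, 1) = -7*13 + (-4 + (⅓)*1 + (⅓)*6) = -91 + (-4 + ⅓ + 2) = -91 - 5/3 = -278/3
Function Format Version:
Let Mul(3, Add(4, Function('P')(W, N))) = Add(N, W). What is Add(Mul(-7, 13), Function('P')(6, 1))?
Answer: Rational(-278, 3) ≈ -92.667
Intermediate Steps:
Function('P')(W, N) = Add(-4, Mul(Rational(1, 3), N), Mul(Rational(1, 3), W)) (Function('P')(W, N) = Add(-4, Mul(Rational(1, 3), Add(N, W))) = Add(-4, Add(Mul(Rational(1, 3), N), Mul(Rational(1, 3), W))) = Add(-4, Mul(Rational(1, 3), N), Mul(Rational(1, 3), W)))
Add(Mul(-7, 13), Function('P')(6, 1)) = Add(Mul(-7, 13), Add(-4, Mul(Rational(1, 3), 1), Mul(Rational(1, 3), 6))) = Add(-91, Add(-4, Rational(1, 3), 2)) = Add(-91, Rational(-5, 3)) = Rational(-278, 3)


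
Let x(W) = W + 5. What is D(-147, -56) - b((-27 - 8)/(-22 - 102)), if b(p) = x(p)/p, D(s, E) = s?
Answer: -1160/7 ≈ -165.71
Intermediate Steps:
x(W) = 5 + W
b(p) = (5 + p)/p
D(-147, -56) - b((-27 - 8)/(-22 - 102)) = -147 - (5 + (-27 - 8)/(-22 - 102))/((-27 - 8)/(-22 - 102)) = -147 - (5 - 35/(-124))/((-35/(-124))) = -147 - (5 - 35*(-1/124))/((-35*(-1/124))) = -147 - (5 + 35/124)/35/124 = -147 - 124*655/(35*124) = -147 - 1*131/7 = -147 - 131/7 = -1160/7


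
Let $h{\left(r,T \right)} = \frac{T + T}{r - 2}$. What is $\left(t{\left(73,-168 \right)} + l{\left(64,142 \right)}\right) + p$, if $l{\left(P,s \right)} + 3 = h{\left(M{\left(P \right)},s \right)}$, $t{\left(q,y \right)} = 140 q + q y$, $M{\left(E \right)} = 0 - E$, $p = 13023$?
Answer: $\frac{362066}{33} \approx 10972.0$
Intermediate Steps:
$M{\left(E \right)} = - E$
$h{\left(r,T \right)} = \frac{2 T}{-2 + r}$
$l{\left(P,s \right)} = -3 + \frac{2 s}{-2 - P}$
$\left(t{\left(73,-168 \right)} + l{\left(64,142 \right)}\right) + p = \left(73 \left(140 - 168\right) + \frac{-6 - 192 - 284}{2 + 64}\right) + 13023 = \left(73 \left(-28\right) + \frac{-6 - 192 - 284}{66}\right) + 13023 = \left(-2044 + \frac{1}{66} \left(-482\right)\right) + 13023 = \left(-2044 - \frac{241}{33}\right) + 13023 = - \frac{67693}{33} + 13023 = \frac{362066}{33}$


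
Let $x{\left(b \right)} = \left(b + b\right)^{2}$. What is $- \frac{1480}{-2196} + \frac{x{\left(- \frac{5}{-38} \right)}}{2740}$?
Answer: $\frac{73199105}{108607572} \approx 0.67398$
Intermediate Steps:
$x{\left(b \right)} = 4 b^{2}$ ($x{\left(b \right)} = \left(2 b\right)^{2} = 4 b^{2}$)
$- \frac{1480}{-2196} + \frac{x{\left(- \frac{5}{-38} \right)}}{2740} = - \frac{1480}{-2196} + \frac{4 \left(- \frac{5}{-38}\right)^{2}}{2740} = \left(-1480\right) \left(- \frac{1}{2196}\right) + 4 \left(\left(-5\right) \left(- \frac{1}{38}\right)\right)^{2} \cdot \frac{1}{2740} = \frac{370}{549} + 4 \left(\frac{5}{38}\right)^{2} \cdot \frac{1}{2740} = \frac{370}{549} + 4 \cdot \frac{25}{1444} \cdot \frac{1}{2740} = \frac{370}{549} + \frac{25}{361} \cdot \frac{1}{2740} = \frac{370}{549} + \frac{5}{197828} = \frac{73199105}{108607572}$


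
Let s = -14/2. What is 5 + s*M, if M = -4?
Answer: 33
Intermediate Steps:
s = -7 (s = -14*½ = -7)
5 + s*M = 5 - 7*(-4) = 5 + 28 = 33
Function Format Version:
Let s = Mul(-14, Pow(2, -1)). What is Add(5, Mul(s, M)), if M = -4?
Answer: 33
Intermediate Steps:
s = -7 (s = Mul(-14, Rational(1, 2)) = -7)
Add(5, Mul(s, M)) = Add(5, Mul(-7, -4)) = Add(5, 28) = 33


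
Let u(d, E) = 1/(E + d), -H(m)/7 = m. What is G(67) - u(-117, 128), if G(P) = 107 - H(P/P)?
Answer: 1253/11 ≈ 113.91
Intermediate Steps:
H(m) = -7*m
G(P) = 114 (G(P) = 107 - (-7)*P/P = 107 - (-7) = 107 - 1*(-7) = 107 + 7 = 114)
G(67) - u(-117, 128) = 114 - 1/(128 - 117) = 114 - 1/11 = 1253/11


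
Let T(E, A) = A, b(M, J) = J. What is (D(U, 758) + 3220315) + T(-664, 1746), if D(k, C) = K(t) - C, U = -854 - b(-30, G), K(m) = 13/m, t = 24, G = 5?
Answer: 77311285/24 ≈ 3.2213e+6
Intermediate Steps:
U = -859 (U = -854 - 1*5 = -854 - 5 = -859)
D(k, C) = 13/24 - C
(D(U, 758) + 3220315) + T(-664, 1746) = ((13/24 - 1*758) + 3220315) + 1746 = ((13/24 - 758) + 3220315) + 1746 = (-18179/24 + 3220315) + 1746 = 77269381/24 + 1746 = 77311285/24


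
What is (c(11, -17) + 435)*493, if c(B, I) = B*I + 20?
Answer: 132124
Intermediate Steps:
c(B, I) = 20 + B*I
(c(11, -17) + 435)*493 = ((20 + 11*(-17)) + 435)*493 = ((20 - 187) + 435)*493 = (-167 + 435)*493 = 268*493 = 132124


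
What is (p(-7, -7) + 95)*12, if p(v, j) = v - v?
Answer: 1140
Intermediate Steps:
p(v, j) = 0
(p(-7, -7) + 95)*12 = (0 + 95)*12 = 95*12 = 1140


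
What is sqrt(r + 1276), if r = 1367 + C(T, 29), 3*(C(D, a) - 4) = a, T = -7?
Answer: sqrt(23910)/3 ≈ 51.543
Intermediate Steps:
C(D, a) = 4 + a/3
r = 4142/3 (r = 1367 + (4 + (1/3)*29) = 1367 + (4 + 29/3) = 1367 + 41/3 = 4142/3 ≈ 1380.7)
sqrt(r + 1276) = sqrt(4142/3 + 1276) = sqrt(7970/3) = sqrt(23910)/3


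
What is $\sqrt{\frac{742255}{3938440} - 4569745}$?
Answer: $\frac{3 i \sqrt{78758585242520722}}{393844} \approx 2137.7 i$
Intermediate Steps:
$\sqrt{\frac{742255}{3938440} - 4569745} = \sqrt{742255 \cdot \frac{1}{3938440} - 4569745} = \sqrt{\frac{148451}{787688} - 4569745} = \sqrt{- \frac{3599533151109}{787688}} = \frac{3 i \sqrt{78758585242520722}}{393844}$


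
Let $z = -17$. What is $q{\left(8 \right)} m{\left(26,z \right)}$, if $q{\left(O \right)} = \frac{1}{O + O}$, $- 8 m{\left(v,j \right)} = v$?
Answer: $- \frac{13}{64} \approx -0.20313$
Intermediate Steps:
$m{\left(v,j \right)} = - \frac{v}{8}$
$q{\left(O \right)} = \frac{1}{2 O}$
$q{\left(8 \right)} m{\left(26,z \right)} = \frac{1}{2 \cdot 8} \left(\left(- \frac{1}{8}\right) 26\right) = \frac{1}{2} \cdot \frac{1}{8} \left(- \frac{13}{4}\right) = \frac{1}{16} \left(- \frac{13}{4}\right) = - \frac{13}{64}$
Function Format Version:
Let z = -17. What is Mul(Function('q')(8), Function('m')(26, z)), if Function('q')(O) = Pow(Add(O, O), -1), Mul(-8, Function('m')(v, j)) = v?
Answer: Rational(-13, 64) ≈ -0.20313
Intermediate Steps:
Function('m')(v, j) = Mul(Rational(-1, 8), v)
Function('q')(O) = Mul(Rational(1, 2), Pow(O, -1)) (Function('q')(O) = Pow(Mul(2, O), -1) = Mul(Rational(1, 2), Pow(O, -1)))
Mul(Function('q')(8), Function('m')(26, z)) = Mul(Mul(Rational(1, 2), Pow(8, -1)), Mul(Rational(-1, 8), 26)) = Mul(Mul(Rational(1, 2), Rational(1, 8)), Rational(-13, 4)) = Mul(Rational(1, 16), Rational(-13, 4)) = Rational(-13, 64)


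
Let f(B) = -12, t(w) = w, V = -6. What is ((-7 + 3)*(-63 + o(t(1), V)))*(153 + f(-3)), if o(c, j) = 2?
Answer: 34404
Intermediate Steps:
((-7 + 3)*(-63 + o(t(1), V)))*(153 + f(-3)) = ((-7 + 3)*(-63 + 2))*(153 - 12) = -4*(-61)*141 = 244*141 = 34404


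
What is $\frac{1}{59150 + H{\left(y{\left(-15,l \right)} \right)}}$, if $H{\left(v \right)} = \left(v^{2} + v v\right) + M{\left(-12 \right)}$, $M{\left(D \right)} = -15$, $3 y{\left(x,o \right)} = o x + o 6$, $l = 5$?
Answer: $\frac{1}{59585} \approx 1.6783 \cdot 10^{-5}$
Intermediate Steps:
$y{\left(x,o \right)} = 2 o + \frac{o x}{3}$ ($y{\left(x,o \right)} = \frac{o x + o 6}{3} = \frac{o x + 6 o}{3} = \frac{6 o + o x}{3} = 2 o + \frac{o x}{3}$)
$H{\left(v \right)} = -15 + 2 v^{2}$ ($H{\left(v \right)} = \left(v^{2} + v v\right) - 15 = \left(v^{2} + v^{2}\right) - 15 = 2 v^{2} - 15 = -15 + 2 v^{2}$)
$\frac{1}{59150 + H{\left(y{\left(-15,l \right)} \right)}} = \frac{1}{59150 - \left(15 - 2 \left(\frac{1}{3} \cdot 5 \left(6 - 15\right)\right)^{2}\right)} = \frac{1}{59150 - \left(15 - 2 \left(\frac{1}{3} \cdot 5 \left(-9\right)\right)^{2}\right)} = \frac{1}{59150 - \left(15 - 2 \left(-15\right)^{2}\right)} = \frac{1}{59150 + \left(-15 + 2 \cdot 225\right)} = \frac{1}{59150 + \left(-15 + 450\right)} = \frac{1}{59150 + 435} = \frac{1}{59585}$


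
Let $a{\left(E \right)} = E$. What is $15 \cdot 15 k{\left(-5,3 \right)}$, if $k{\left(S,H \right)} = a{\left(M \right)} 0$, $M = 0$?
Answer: $0$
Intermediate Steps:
$k{\left(S,H \right)} = 0$ ($k{\left(S,H \right)} = 0 \cdot 0 = 0$)
$15 \cdot 15 k{\left(-5,3 \right)} = 15 \cdot 15 \cdot 0 = 225 \cdot 0 = 0$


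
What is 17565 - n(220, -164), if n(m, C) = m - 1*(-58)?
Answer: 17287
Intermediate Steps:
n(m, C) = 58 + m (n(m, C) = m + 58 = 58 + m)
17565 - n(220, -164) = 17565 - (58 + 220) = 17565 - 1*278 = 17565 - 278 = 17287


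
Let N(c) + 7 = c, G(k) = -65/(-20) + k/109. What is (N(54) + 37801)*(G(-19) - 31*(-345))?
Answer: 44134183782/109 ≈ 4.0490e+8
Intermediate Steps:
G(k) = 13/4 + k/109 (G(k) = -65*(-1/20) + k*(1/109) = 13/4 + k/109)
N(c) = -7 + c
(N(54) + 37801)*(G(-19) - 31*(-345)) = ((-7 + 54) + 37801)*((13/4 + (1/109)*(-19)) - 31*(-345)) = (47 + 37801)*((13/4 - 19/109) + 10695) = 37848*(1341/436 + 10695) = 37848*(4664361/436) = 44134183782/109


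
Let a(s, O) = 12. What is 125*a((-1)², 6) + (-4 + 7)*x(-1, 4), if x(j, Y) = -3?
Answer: 1491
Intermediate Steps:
125*a((-1)², 6) + (-4 + 7)*x(-1, 4) = 125*12 + (-4 + 7)*(-3) = 1500 + 3*(-3) = 1500 - 9 = 1491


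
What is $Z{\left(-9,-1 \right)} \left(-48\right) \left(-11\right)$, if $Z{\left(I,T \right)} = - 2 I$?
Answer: $9504$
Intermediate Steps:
$Z{\left(-9,-1 \right)} \left(-48\right) \left(-11\right) = \left(-2\right) \left(-9\right) \left(-48\right) \left(-11\right) = 18 \left(-48\right) \left(-11\right) = \left(-864\right) \left(-11\right) = 9504$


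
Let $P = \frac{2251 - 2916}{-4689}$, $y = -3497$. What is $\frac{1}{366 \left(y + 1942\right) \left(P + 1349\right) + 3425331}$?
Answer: $- \frac{1563}{1194775571107} \approx -1.3082 \cdot 10^{-9}$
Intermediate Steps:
$P = \frac{665}{4689}$ ($P = \left(2251 - 2916\right) \left(- \frac{1}{4689}\right) = \left(-665\right) \left(- \frac{1}{4689}\right) = \frac{665}{4689} \approx 0.14182$)
$\frac{1}{366 \left(y + 1942\right) \left(P + 1349\right) + 3425331} = \frac{1}{366 \left(-3497 + 1942\right) \left(\frac{665}{4689} + 1349\right) + 3425331} = \frac{1}{366 \left(\left(-1555\right) \frac{6326126}{4689}\right) + 3425331} = \frac{1}{366 \left(- \frac{9837125930}{4689}\right) + 3425331} = \frac{1}{- \frac{1200129363460}{1563} + 3425331} = \frac{1}{- \frac{1194775571107}{1563}} = - \frac{1563}{1194775571107}$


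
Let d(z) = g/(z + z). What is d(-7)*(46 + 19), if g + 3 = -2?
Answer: 325/14 ≈ 23.214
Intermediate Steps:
g = -5 (g = -3 - 2 = -5)
d(z) = -5/(2*z) (d(z) = -5/(z + z) = -5*1/(2*z) = -5/(2*z))
d(-7)*(46 + 19) = (-5/2/(-7))*(46 + 19) = -5/2*(-⅐)*65 = (5/14)*65 = 325/14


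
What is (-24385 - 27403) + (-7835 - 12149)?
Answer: -71772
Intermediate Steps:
(-24385 - 27403) + (-7835 - 12149) = -51788 - 19984 = -71772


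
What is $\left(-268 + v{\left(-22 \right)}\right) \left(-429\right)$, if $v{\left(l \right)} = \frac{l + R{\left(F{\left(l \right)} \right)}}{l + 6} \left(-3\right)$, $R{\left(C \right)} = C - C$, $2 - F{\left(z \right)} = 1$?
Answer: $\frac{933933}{8} \approx 1.1674 \cdot 10^{5}$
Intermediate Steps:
$F{\left(z \right)} = 1$ ($F{\left(z \right)} = 2 - 1 = 1$)
$R{\left(C \right)} = 0$
$v{\left(l \right)} = - \frac{3 l}{6 + l}$ ($v{\left(l \right)} = \frac{l + 0}{l + 6} \left(-3\right) = \frac{l}{6 + l} \left(-3\right) = - \frac{3 l}{6 + l}$)
$\left(-268 + v{\left(-22 \right)}\right) \left(-429\right) = \left(-268 - - \frac{66}{6 - 22}\right) \left(-429\right) = \left(-268 - - \frac{66}{-16}\right) \left(-429\right) = \left(-268 - \left(-66\right) \left(- \frac{1}{16}\right)\right) \left(-429\right) = \left(-268 - \frac{33}{8}\right) \left(-429\right) = \left(- \frac{2177}{8}\right) \left(-429\right) = \frac{933933}{8}$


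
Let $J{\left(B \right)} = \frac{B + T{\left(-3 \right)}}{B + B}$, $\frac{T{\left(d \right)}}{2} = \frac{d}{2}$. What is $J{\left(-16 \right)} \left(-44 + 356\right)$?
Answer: $\frac{741}{4} \approx 185.25$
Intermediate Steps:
$T{\left(d \right)} = d$ ($T{\left(d \right)} = 2 \frac{d}{2} = d$)
$J{\left(B \right)} = \frac{-3 + B}{2 B}$ ($J{\left(B \right)} = \frac{B - 3}{B + B} = \frac{-3 + B}{2 B}$)
$J{\left(-16 \right)} \left(-44 + 356\right) = \frac{-3 - 16}{2 \left(-16\right)} \left(-44 + 356\right) = \frac{1}{2} \left(- \frac{1}{16}\right) \left(-19\right) 312 = \frac{19}{32} \cdot 312 = \frac{741}{4}$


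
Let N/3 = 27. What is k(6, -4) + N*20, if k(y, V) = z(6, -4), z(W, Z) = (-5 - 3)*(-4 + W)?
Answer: 1604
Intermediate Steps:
N = 81 (N = 3*27 = 81)
z(W, Z) = 32 - 8*W (z(W, Z) = -8*(-4 + W) = 32 - 8*W)
k(y, V) = -16 (k(y, V) = 32 - 8*6 = 32 - 48 = -16)
k(6, -4) + N*20 = -16 + 81*20 = -16 + 1620 = 1604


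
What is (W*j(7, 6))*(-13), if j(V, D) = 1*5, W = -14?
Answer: 910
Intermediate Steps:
j(V, D) = 5
(W*j(7, 6))*(-13) = -14*5*(-13) = -70*(-13) = 910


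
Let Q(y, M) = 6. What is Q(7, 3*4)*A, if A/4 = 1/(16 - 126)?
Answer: -12/55 ≈ -0.21818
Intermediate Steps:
A = -2/55 (A = 4/(16 - 126) = 4/(-110) = 4*(-1/110) = -2/55 ≈ -0.036364)
Q(7, 3*4)*A = 6*(-2/55) = -12/55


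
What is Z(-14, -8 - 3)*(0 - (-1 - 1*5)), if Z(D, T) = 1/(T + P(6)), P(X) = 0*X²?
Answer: -6/11 ≈ -0.54545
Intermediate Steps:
P(X) = 0
Z(D, T) = 1/T (Z(D, T) = 1/(T + 0) = 1/T)
Z(-14, -8 - 3)*(0 - (-1 - 1*5)) = (0 - (-1 - 1*5))/(-8 - 3) = (0 - (-1 - 5))/(-11) = -(0 - 1*(-6))/11 = -(0 + 6)/11 = -1/11*6 = -6/11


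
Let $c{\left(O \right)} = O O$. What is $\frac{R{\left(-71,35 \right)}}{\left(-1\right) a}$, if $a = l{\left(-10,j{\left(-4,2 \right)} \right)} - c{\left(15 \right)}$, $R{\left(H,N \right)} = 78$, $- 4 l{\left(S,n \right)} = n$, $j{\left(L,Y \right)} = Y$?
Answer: $\frac{156}{451} \approx 0.3459$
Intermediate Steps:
$c{\left(O \right)} = O^{2}$
$l{\left(S,n \right)} = - \frac{n}{4}$
$a = - \frac{451}{2}$ ($a = \left(- \frac{1}{4}\right) 2 - 15^{2} = - \frac{1}{2} - 225 = - \frac{451}{2} \approx -225.5$)
$\frac{R{\left(-71,35 \right)}}{\left(-1\right) a} = \frac{78}{\left(-1\right) \left(- \frac{451}{2}\right)} = \frac{78}{\frac{451}{2}} = 78 \cdot \frac{2}{451} = \frac{156}{451}$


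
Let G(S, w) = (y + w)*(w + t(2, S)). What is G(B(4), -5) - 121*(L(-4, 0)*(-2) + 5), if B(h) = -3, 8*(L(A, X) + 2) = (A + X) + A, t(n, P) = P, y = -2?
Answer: -1275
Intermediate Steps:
L(A, X) = -2 + A/4 + X/8 (L(A, X) = -2 + ((A + X) + A)/8 = -2 + (X + 2*A)/8 = -2 + (A/4 + X/8) = -2 + A/4 + X/8)
G(S, w) = (-2 + w)*(S + w) (G(S, w) = (-2 + w)*(w + S) = (-2 + w)*(S + w))
G(B(4), -5) - 121*(L(-4, 0)*(-2) + 5) = ((-5)² - 2*(-3) - 2*(-5) - 3*(-5)) - 121*((-2 + (¼)*(-4) + (⅛)*0)*(-2) + 5) = (25 + 6 + 10 + 15) - 121*((-2 - 1 + 0)*(-2) + 5) = 56 - 121*(-3*(-2) + 5) = 56 - 121*(6 + 5) = 56 - 121*11 = 56 - 1331 = -1275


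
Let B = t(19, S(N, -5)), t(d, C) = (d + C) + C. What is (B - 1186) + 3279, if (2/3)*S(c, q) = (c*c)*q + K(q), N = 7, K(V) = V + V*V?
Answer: 1437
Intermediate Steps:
K(V) = V + V**2
S(c, q) = 3*q*c**2/2 + 3*q*(1 + q)/2 (S(c, q) = 3*((c*c)*q + q*(1 + q))/2 = 3*(c**2*q + q*(1 + q))/2 = 3*(q*c**2 + q*(1 + q))/2 = 3*q*c**2/2 + 3*q*(1 + q)/2)
t(d, C) = d + 2*C (t(d, C) = (C + d) + C = d + 2*C)
B = -656 (B = 19 + 2*((3/2)*(-5)*(1 - 5 + 7**2)) = 19 + 2*((3/2)*(-5)*(1 - 5 + 49)) = 19 + 2*((3/2)*(-5)*45) = 19 + 2*(-675/2) = 19 - 675 = -656)
(B - 1186) + 3279 = (-656 - 1186) + 3279 = -1842 + 3279 = 1437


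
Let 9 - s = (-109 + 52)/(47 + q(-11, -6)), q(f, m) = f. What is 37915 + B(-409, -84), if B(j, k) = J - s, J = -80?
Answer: 453893/12 ≈ 37824.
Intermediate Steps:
s = 127/12 (s = 9 - (-109 + 52)/(47 - 11) = 9 - (-57)/36 = 9 - 1*(-19/12) = 9 + 19/12 = 127/12 ≈ 10.583)
B(j, k) = -1087/12 (B(j, k) = -80 - 1*127/12 = -80 - 127/12 = -1087/12)
37915 + B(-409, -84) = 37915 - 1087/12 = 453893/12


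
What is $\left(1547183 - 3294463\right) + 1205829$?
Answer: $-541451$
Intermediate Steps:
$\left(1547183 - 3294463\right) + 1205829 = -1747280 + 1205829 = -541451$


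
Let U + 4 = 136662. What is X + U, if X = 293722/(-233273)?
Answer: 31878327912/233273 ≈ 1.3666e+5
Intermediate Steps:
U = 136658 (U = -4 + 136662 = 136658)
X = -293722/233273 (X = 293722*(-1/233273) = -293722/233273 ≈ -1.2591)
X + U = -293722/233273 + 136658 = 31878327912/233273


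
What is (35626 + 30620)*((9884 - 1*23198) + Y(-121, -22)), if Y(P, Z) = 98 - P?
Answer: -867491370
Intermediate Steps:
(35626 + 30620)*((9884 - 1*23198) + Y(-121, -22)) = (35626 + 30620)*((9884 - 1*23198) + (98 - 1*(-121))) = 66246*((9884 - 23198) + (98 + 121)) = 66246*(-13314 + 219) = 66246*(-13095) = -867491370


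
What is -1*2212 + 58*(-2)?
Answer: -2328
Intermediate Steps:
-1*2212 + 58*(-2) = -2212 - 116 = -2328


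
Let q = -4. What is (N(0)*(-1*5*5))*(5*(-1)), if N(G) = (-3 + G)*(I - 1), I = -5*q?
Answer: -7125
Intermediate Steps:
I = 20 (I = -5*(-4) = 20)
N(G) = -57 + 19*G (N(G) = (-3 + G)*(20 - 1) = (-3 + G)*19 = -57 + 19*G)
(N(0)*(-1*5*5))*(5*(-1)) = ((-57 + 19*0)*(-1*5*5))*(5*(-1)) = ((-57 + 0)*(-5*5))*(-5) = -57*(-25)*(-5) = 1425*(-5) = -7125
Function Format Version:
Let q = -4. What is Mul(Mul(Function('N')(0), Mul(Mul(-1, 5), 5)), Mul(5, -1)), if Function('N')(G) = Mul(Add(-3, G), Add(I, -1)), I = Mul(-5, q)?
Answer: -7125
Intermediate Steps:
I = 20 (I = Mul(-5, -4) = 20)
Function('N')(G) = Add(-57, Mul(19, G)) (Function('N')(G) = Mul(Add(-3, G), Add(20, -1)) = Mul(Add(-3, G), 19) = Add(-57, Mul(19, G)))
Mul(Mul(Function('N')(0), Mul(Mul(-1, 5), 5)), Mul(5, -1)) = Mul(Mul(Add(-57, Mul(19, 0)), Mul(Mul(-1, 5), 5)), Mul(5, -1)) = Mul(Mul(Add(-57, 0), Mul(-5, 5)), -5) = Mul(Mul(-57, -25), -5) = Mul(1425, -5) = -7125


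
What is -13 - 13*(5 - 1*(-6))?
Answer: -156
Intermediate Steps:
-13 - 13*(5 - 1*(-6)) = -13 - 13*(5 + 6) = -13 - 13*11 = -13 - 143 = -156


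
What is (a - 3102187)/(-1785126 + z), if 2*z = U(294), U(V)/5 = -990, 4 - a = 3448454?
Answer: 6550637/1787601 ≈ 3.6645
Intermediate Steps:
a = -3448450 (a = 4 - 1*3448454 = 4 - 3448454 = -3448450)
U(V) = -4950 (U(V) = 5*(-990) = -4950)
z = -2475 (z = (½)*(-4950) = -2475)
(a - 3102187)/(-1785126 + z) = (-3448450 - 3102187)/(-1785126 - 2475) = -6550637/(-1787601) = -6550637*(-1/1787601) = 6550637/1787601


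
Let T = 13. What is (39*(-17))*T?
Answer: -8619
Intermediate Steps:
(39*(-17))*T = (39*(-17))*13 = -663*13 = -8619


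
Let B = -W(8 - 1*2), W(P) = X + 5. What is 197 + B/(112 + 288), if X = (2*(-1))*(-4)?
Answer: 78787/400 ≈ 196.97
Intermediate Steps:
X = 8 (X = -2*(-4) = 8)
W(P) = 13 (W(P) = 8 + 5 = 13)
B = -13 (B = -1*13 = -13)
197 + B/(112 + 288) = 197 - 13/(112 + 288) = 197 - 13/400 = 78787/400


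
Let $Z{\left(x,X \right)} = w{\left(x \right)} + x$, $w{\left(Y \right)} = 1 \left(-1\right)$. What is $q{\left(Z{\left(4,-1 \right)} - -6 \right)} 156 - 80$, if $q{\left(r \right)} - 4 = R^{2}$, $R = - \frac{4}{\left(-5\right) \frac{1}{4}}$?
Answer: $\frac{53536}{25} \approx 2141.4$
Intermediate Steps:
$w{\left(Y \right)} = -1$
$Z{\left(x,X \right)} = -1 + x$
$R = \frac{16}{5}$ ($R = - \frac{4}{\left(-5\right) \frac{1}{4}} = - \frac{4}{- \frac{5}{4}} = \left(-4\right) \left(- \frac{4}{5}\right) = \frac{16}{5} \approx 3.2$)
$q{\left(r \right)} = \frac{356}{25}$ ($q{\left(r \right)} = 4 + \left(\frac{16}{5}\right)^{2} = 4 + \frac{256}{25} = \frac{356}{25}$)
$q{\left(Z{\left(4,-1 \right)} - -6 \right)} 156 - 80 = \frac{356}{25} \cdot 156 - 80 = \frac{55536}{25} - 80 = \frac{53536}{25}$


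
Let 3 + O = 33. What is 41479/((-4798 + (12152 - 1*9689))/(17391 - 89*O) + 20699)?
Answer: 610612359/304707644 ≈ 2.0039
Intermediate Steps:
O = 30 (O = -3 + 33 = 30)
41479/((-4798 + (12152 - 1*9689))/(17391 - 89*O) + 20699) = 41479/((-4798 + (12152 - 1*9689))/(17391 - 89*30) + 20699) = 41479/((-4798 + (12152 - 9689))/(17391 - 2670) + 20699) = 41479/((-4798 + 2463)/14721 + 20699) = 41479/(-2335*1/14721 + 20699) = 41479/(-2335/14721 + 20699) = 41479/(304707644/14721) = 41479*(14721/304707644) = 610612359/304707644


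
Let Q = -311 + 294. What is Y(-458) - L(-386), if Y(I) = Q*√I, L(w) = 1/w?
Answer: 1/386 - 17*I*√458 ≈ 0.0025907 - 363.82*I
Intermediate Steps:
Q = -17
Y(I) = -17*√I
Y(-458) - L(-386) = -17*I*√458 - 1/(-386) = -17*I*√458 - 1*(-1/386) = -17*I*√458 + 1/386 = 1/386 - 17*I*√458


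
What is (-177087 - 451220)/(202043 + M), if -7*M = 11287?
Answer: -4398149/1403014 ≈ -3.1348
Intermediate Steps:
M = -11287/7 (M = -1/7*11287 = -11287/7 ≈ -1612.4)
(-177087 - 451220)/(202043 + M) = (-177087 - 451220)/(202043 - 11287/7) = -628307/1403014/7 = -628307*7/1403014 = -4398149/1403014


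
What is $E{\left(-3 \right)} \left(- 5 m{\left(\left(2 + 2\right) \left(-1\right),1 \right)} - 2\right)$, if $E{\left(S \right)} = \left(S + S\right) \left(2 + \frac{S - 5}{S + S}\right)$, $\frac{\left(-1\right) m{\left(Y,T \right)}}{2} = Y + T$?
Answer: $640$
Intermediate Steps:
$m{\left(Y,T \right)} = - 2 T - 2 Y$ ($m{\left(Y,T \right)} = - 2 \left(Y + T\right) = - 2 \left(T + Y\right) = - 2 T - 2 Y$)
$E{\left(S \right)} = 2 S \left(2 + \frac{-5 + S}{2 S}\right)$
$E{\left(-3 \right)} \left(- 5 m{\left(\left(2 + 2\right) \left(-1\right),1 \right)} - 2\right) = \left(-5 + 5 \left(-3\right)\right) \left(- 5 \left(\left(-2\right) 1 - 2 \left(2 + 2\right) \left(-1\right)\right) - 2\right) = \left(-5 - 15\right) \left(- 5 \left(-2 - 2 \cdot 4 \left(-1\right)\right) - 2\right) = - 20 \left(- 5 \left(-2 - -8\right) - 2\right) = - 20 \left(- 5 \left(-2 + 8\right) - 2\right) = - 20 \left(\left(-5\right) 6 - 2\right) = - 20 \left(-30 - 2\right) = \left(-20\right) \left(-32\right) = 640$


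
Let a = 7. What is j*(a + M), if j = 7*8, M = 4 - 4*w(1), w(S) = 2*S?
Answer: 168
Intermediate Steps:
M = -4 (M = 4 - 8 = -4)
j = 56
j*(a + M) = 56*(7 - 4) = 56*3 = 168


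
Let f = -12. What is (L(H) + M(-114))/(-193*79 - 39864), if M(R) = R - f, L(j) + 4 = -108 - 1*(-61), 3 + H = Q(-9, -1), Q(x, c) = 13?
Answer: 153/55111 ≈ 0.0027762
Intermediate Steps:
H = 10 (H = -3 + 13 = 10)
L(j) = -51 (L(j) = -4 + (-108 - 1*(-61)) = -4 + (-108 + 61) = -4 - 47 = -51)
M(R) = 12 + R (M(R) = R - 1*(-12) = R + 12 = 12 + R)
(L(H) + M(-114))/(-193*79 - 39864) = (-51 + (12 - 114))/(-193*79 - 39864) = (-51 - 102)/(-15247 - 39864) = -153/(-55111) = -153*(-1/55111) = 153/55111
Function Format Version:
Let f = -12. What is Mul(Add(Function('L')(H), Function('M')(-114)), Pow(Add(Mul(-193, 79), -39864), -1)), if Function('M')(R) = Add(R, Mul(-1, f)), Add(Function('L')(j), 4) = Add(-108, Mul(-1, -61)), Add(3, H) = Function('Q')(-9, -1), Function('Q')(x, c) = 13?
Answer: Rational(153, 55111) ≈ 0.0027762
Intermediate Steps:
H = 10 (H = Add(-3, 13) = 10)
Function('L')(j) = -51 (Function('L')(j) = Add(-4, Add(-108, Mul(-1, -61))) = Add(-4, Add(-108, 61)) = Add(-4, -47) = -51)
Function('M')(R) = Add(12, R) (Function('M')(R) = Add(R, Mul(-1, -12)) = Add(R, 12) = Add(12, R))
Mul(Add(Function('L')(H), Function('M')(-114)), Pow(Add(Mul(-193, 79), -39864), -1)) = Mul(Add(-51, Add(12, -114)), Pow(Add(Mul(-193, 79), -39864), -1)) = Mul(Add(-51, -102), Pow(Add(-15247, -39864), -1)) = Mul(-153, Pow(-55111, -1)) = Mul(-153, Rational(-1, 55111)) = Rational(153, 55111)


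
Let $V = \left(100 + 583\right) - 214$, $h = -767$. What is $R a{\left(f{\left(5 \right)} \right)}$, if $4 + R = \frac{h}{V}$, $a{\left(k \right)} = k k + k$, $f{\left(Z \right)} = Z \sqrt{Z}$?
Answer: $- \frac{330375}{469} - \frac{13215 \sqrt{5}}{469} \approx -767.43$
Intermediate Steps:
$V = 469$ ($V = 683 - 214 = 469$)
$f{\left(Z \right)} = Z^{\frac{3}{2}}$
$a{\left(k \right)} = k + k^{2}$ ($a{\left(k \right)} = k^{2} + k = k + k^{2}$)
$R = - \frac{2643}{469}$ ($R = -4 - \frac{767}{469} = - \frac{2643}{469} \approx -5.6354$)
$R a{\left(f{\left(5 \right)} \right)} = - \frac{2643 \cdot 5^{\frac{3}{2}} \left(1 + 5^{\frac{3}{2}}\right)}{469} = - \frac{2643 \cdot 5 \sqrt{5} \left(1 + 5 \sqrt{5}\right)}{469} = - \frac{13215 \sqrt{5} \left(1 + 5 \sqrt{5}\right)}{469}$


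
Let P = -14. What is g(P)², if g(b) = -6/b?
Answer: 9/49 ≈ 0.18367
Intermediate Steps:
g(P)² = (-6/(-14))² = (-6*(-1/14))² = (3/7)² = 9/49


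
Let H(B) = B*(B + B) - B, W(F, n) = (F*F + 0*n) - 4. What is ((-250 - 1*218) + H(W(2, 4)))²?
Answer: 219024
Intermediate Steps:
W(F, n) = -4 + F² (W(F, n) = (F² + 0) - 4 = F² - 4 = -4 + F²)
H(B) = -B + 2*B² (H(B) = B*(2*B) - B = 2*B² - B = -B + 2*B²)
((-250 - 1*218) + H(W(2, 4)))² = ((-250 - 1*218) + (-4 + 2²)*(-1 + 2*(-4 + 2²)))² = ((-250 - 218) + (-4 + 4)*(-1 + 2*(-4 + 4)))² = (-468 + 0*(-1 + 2*0))² = (-468 + 0*(-1 + 0))² = (-468 + 0*(-1))² = (-468 + 0)² = (-468)² = 219024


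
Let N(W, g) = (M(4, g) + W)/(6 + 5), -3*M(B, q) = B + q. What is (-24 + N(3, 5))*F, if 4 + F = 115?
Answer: -2664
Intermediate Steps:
M(B, q) = -B/3 - q/3 (M(B, q) = -(B + q)/3 = -B/3 - q/3)
N(W, g) = -4/33 - g/33 + W/11 (N(W, g) = ((-⅓*4 - g/3) + W)/(6 + 5) = ((-4/3 - g/3) + W)/11 = (-4/3 + W - g/3)*(1/11) = -4/33 - g/33 + W/11)
F = 111 (F = -4 + 115 = 111)
(-24 + N(3, 5))*F = (-24 + (-4/33 - 1/33*5 + (1/11)*3))*111 = (-24 + (-4/33 - 5/33 + 3/11))*111 = (-24 + 0)*111 = -24*111 = -2664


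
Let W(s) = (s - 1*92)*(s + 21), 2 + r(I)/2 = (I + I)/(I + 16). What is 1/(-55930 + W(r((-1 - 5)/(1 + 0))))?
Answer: -25/1434166 ≈ -1.7432e-5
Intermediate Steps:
r(I) = -4 + 4*I/(16 + I) (r(I) = -4 + 2*((I + I)/(I + 16)) = -4 + 2*((2*I)/(16 + I)) = -4 + 2*(2*I/(16 + I)) = -4 + 4*I/(16 + I))
W(s) = (-92 + s)*(21 + s) (W(s) = (s - 92)*(21 + s) = (-92 + s)*(21 + s))
1/(-55930 + W(r((-1 - 5)/(1 + 0)))) = 1/(-55930 + (-1932 + (-64/(16 + (-1 - 5)/(1 + 0)))² - (-4544)/(16 + (-1 - 5)/(1 + 0)))) = 1/(-55930 + (-1932 + (-64/(16 - 6/1))² - (-4544)/(16 - 6/1))) = 1/(-55930 + (-1932 + (-64/(16 - 6*1))² - (-4544)/(16 - 6*1))) = 1/(-55930 + (-1932 + (-64/(16 - 6))² - (-4544)/(16 - 6))) = 1/(-55930 + (-1932 + (-64/10)² - (-4544)/10)) = 1/(-55930 + (-1932 + (-64*⅒)² - (-4544)/10)) = 1/(-55930 + (-1932 + (-32/5)² - 71*(-32/5))) = 1/(-55930 + (-1932 + 1024/25 + 2272/5)) = 1/(-55930 - 35916/25) = 1/(-1434166/25) = -25/1434166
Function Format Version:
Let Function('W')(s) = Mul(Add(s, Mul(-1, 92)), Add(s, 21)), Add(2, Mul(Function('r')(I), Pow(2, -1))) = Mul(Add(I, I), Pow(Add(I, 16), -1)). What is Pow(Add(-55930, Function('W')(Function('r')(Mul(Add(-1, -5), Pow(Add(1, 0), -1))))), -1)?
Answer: Rational(-25, 1434166) ≈ -1.7432e-5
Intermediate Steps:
Function('r')(I) = Add(-4, Mul(4, I, Pow(Add(16, I), -1))) (Function('r')(I) = Add(-4, Mul(2, Mul(Add(I, I), Pow(Add(I, 16), -1)))) = Add(-4, Mul(2, Mul(Mul(2, I), Pow(Add(16, I), -1)))) = Add(-4, Mul(2, Mul(2, I, Pow(Add(16, I), -1)))) = Add(-4, Mul(4, I, Pow(Add(16, I), -1))))
Function('W')(s) = Mul(Add(-92, s), Add(21, s)) (Function('W')(s) = Mul(Add(s, -92), Add(21, s)) = Mul(Add(-92, s), Add(21, s)))
Pow(Add(-55930, Function('W')(Function('r')(Mul(Add(-1, -5), Pow(Add(1, 0), -1))))), -1) = Pow(Add(-55930, Add(-1932, Pow(Mul(-64, Pow(Add(16, Mul(Add(-1, -5), Pow(Add(1, 0), -1))), -1)), 2), Mul(-71, Mul(-64, Pow(Add(16, Mul(Add(-1, -5), Pow(Add(1, 0), -1))), -1))))), -1) = Pow(Add(-55930, Add(-1932, Pow(Mul(-64, Pow(Add(16, Mul(-6, Pow(1, -1))), -1)), 2), Mul(-71, Mul(-64, Pow(Add(16, Mul(-6, Pow(1, -1))), -1))))), -1) = Pow(Add(-55930, Add(-1932, Pow(Mul(-64, Pow(Add(16, Mul(-6, 1)), -1)), 2), Mul(-71, Mul(-64, Pow(Add(16, Mul(-6, 1)), -1))))), -1) = Pow(Add(-55930, Add(-1932, Pow(Mul(-64, Pow(Add(16, -6), -1)), 2), Mul(-71, Mul(-64, Pow(Add(16, -6), -1))))), -1) = Pow(Add(-55930, Add(-1932, Pow(Mul(-64, Pow(10, -1)), 2), Mul(-71, Mul(-64, Pow(10, -1))))), -1) = Pow(Add(-55930, Add(-1932, Pow(Mul(-64, Rational(1, 10)), 2), Mul(-71, Mul(-64, Rational(1, 10))))), -1) = Pow(Add(-55930, Add(-1932, Pow(Rational(-32, 5), 2), Mul(-71, Rational(-32, 5)))), -1) = Pow(Add(-55930, Add(-1932, Rational(1024, 25), Rational(2272, 5))), -1) = Pow(Add(-55930, Rational(-35916, 25)), -1) = Pow(Rational(-1434166, 25), -1) = Rational(-25, 1434166)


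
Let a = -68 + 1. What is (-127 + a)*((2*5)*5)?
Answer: -9700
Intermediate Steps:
a = -67
(-127 + a)*((2*5)*5) = (-127 - 67)*((2*5)*5) = -1940*5 = -194*50 = -9700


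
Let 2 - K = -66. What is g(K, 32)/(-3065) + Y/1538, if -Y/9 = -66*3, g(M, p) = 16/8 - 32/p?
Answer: 2730146/2356985 ≈ 1.1583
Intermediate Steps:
K = 68 (K = 2 - 1*(-66) = 2 + 66 = 68)
g(M, p) = 2 - 32/p (g(M, p) = 16*(1/8) - 32/p = 2 - 32/p)
Y = 1782 (Y = -(-594)*3 = -9*(-198) = 1782)
g(K, 32)/(-3065) + Y/1538 = (2 - 32/32)/(-3065) + 1782/1538 = (2 - 32*1/32)*(-1/3065) + 1782*(1/1538) = (2 - 1)*(-1/3065) + 891/769 = 1*(-1/3065) + 891/769 = -1/3065 + 891/769 = 2730146/2356985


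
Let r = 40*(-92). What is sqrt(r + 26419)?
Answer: sqrt(22739) ≈ 150.79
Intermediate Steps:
r = -3680
sqrt(r + 26419) = sqrt(-3680 + 26419) = sqrt(22739)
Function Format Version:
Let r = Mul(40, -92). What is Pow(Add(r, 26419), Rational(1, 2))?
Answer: Pow(22739, Rational(1, 2)) ≈ 150.79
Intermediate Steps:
r = -3680
Pow(Add(r, 26419), Rational(1, 2)) = Pow(Add(-3680, 26419), Rational(1, 2)) = Pow(22739, Rational(1, 2))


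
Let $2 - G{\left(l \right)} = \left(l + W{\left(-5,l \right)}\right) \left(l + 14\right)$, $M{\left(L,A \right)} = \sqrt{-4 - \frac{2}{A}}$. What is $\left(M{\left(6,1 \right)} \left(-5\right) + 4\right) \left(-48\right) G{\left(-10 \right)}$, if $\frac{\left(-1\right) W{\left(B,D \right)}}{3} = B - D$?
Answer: $-19584 + 24480 i \sqrt{6} \approx -19584.0 + 59964.0 i$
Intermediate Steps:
$W{\left(B,D \right)} = - 3 B + 3 D$ ($W{\left(B,D \right)} = - 3 \left(B - D\right) = - 3 B + 3 D$)
$G{\left(l \right)} = 2 - \left(14 + l\right) \left(15 + 4 l\right)$ ($G{\left(l \right)} = 2 - \left(l + \left(\left(-3\right) \left(-5\right) + 3 l\right)\right) \left(l + 14\right) = 2 - \left(l + \left(15 + 3 l\right)\right) \left(14 + l\right) = 2 - \left(15 + 4 l\right) \left(14 + l\right) = 2 - \left(14 + l\right) \left(15 + 4 l\right)$)
$\left(M{\left(6,1 \right)} \left(-5\right) + 4\right) \left(-48\right) G{\left(-10 \right)} = \left(\sqrt{-4 - \frac{2}{1}} \left(-5\right) + 4\right) \left(-48\right) \left(-208 - -710 - 4 \left(-10\right)^{2}\right) = \left(\sqrt{-4 - 2} \left(-5\right) + 4\right) \left(-48\right) \left(-208 + 710 - 400\right) = \left(\sqrt{-6} \left(-5\right) + 4\right) \left(-48\right) 102 = \left(i \sqrt{6} \left(-5\right) + 4\right) \left(-48\right) 102 = \left(- 5 i \sqrt{6} + 4\right) \left(-48\right) 102 = \left(4 - 5 i \sqrt{6}\right) \left(-48\right) 102 = \left(-192 + 240 i \sqrt{6}\right) 102 = -19584 + 24480 i \sqrt{6}$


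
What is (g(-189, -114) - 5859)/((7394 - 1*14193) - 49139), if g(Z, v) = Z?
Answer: 1008/9323 ≈ 0.10812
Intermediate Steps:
(g(-189, -114) - 5859)/((7394 - 1*14193) - 49139) = (-189 - 5859)/((7394 - 1*14193) - 49139) = -6048/((7394 - 14193) - 49139) = -6048/(-6799 - 49139) = -6048/(-55938) = -6048*(-1/55938) = 1008/9323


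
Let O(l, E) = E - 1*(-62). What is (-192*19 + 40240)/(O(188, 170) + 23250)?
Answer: 18296/11741 ≈ 1.5583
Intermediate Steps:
O(l, E) = 62 + E (O(l, E) = E + 62 = 62 + E)
(-192*19 + 40240)/(O(188, 170) + 23250) = (-192*19 + 40240)/((62 + 170) + 23250) = (-3648 + 40240)/(232 + 23250) = 36592/23482 = 36592*(1/23482) = 18296/11741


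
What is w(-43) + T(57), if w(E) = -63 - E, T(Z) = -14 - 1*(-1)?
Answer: -33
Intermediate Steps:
T(Z) = -13 (T(Z) = -14 + 1 = -13)
w(-43) + T(57) = (-63 - 1*(-43)) - 13 = (-63 + 43) - 13 = -20 - 13 = -33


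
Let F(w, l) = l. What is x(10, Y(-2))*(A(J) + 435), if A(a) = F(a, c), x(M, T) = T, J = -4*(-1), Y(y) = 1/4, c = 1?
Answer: 109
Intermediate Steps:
Y(y) = ¼
J = 4
A(a) = 1
x(10, Y(-2))*(A(J) + 435) = (1 + 435)/4 = (¼)*436 = 109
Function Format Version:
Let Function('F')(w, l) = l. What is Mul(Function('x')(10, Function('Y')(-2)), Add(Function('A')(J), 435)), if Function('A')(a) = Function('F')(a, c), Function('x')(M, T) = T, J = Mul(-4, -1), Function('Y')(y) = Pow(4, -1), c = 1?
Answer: 109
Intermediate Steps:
Function('Y')(y) = Rational(1, 4)
J = 4
Function('A')(a) = 1
Mul(Function('x')(10, Function('Y')(-2)), Add(Function('A')(J), 435)) = Mul(Rational(1, 4), Add(1, 435)) = Mul(Rational(1, 4), 436) = 109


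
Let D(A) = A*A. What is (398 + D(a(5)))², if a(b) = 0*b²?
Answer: 158404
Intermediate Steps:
a(b) = 0
D(A) = A²
(398 + D(a(5)))² = (398 + 0²)² = (398 + 0)² = 398² = 158404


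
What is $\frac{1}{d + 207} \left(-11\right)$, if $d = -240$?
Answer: $\frac{1}{3} \approx 0.33333$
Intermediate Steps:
$\frac{1}{d + 207} \left(-11\right) = \frac{1}{-240 + 207} \left(-11\right) = \frac{1}{-33} \left(-11\right) = \left(- \frac{1}{33}\right) \left(-11\right) = \frac{1}{3}$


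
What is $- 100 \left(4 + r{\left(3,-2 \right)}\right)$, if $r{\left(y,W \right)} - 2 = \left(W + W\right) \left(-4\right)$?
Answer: $-2200$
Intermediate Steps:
$r{\left(y,W \right)} = 2 - 8 W$ ($r{\left(y,W \right)} = 2 + \left(W + W\right) \left(-4\right) = 2 + 2 W \left(-4\right) = 2 - 8 W$)
$- 100 \left(4 + r{\left(3,-2 \right)}\right) = - 100 \left(4 + \left(2 - -16\right)\right) = - 100 \left(4 + \left(2 + 16\right)\right) = - 100 \left(4 + 18\right) = \left(-100\right) 22 = -2200$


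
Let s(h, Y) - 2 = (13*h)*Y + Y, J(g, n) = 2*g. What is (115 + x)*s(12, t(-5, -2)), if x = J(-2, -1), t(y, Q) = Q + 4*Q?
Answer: -174048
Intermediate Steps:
t(y, Q) = 5*Q
x = -4 (x = 2*(-2) = -4)
s(h, Y) = 2 + Y + 13*Y*h (s(h, Y) = 2 + ((13*h)*Y + Y) = 2 + (13*Y*h + Y) = 2 + (Y + 13*Y*h) = 2 + Y + 13*Y*h)
(115 + x)*s(12, t(-5, -2)) = (115 - 4)*(2 + 5*(-2) + 13*(5*(-2))*12) = 111*(2 - 10 + 13*(-10)*12) = 111*(2 - 10 - 1560) = 111*(-1568) = -174048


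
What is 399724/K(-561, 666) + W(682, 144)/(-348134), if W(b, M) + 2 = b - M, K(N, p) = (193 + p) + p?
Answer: 69578348808/265452175 ≈ 262.11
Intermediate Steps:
K(N, p) = 193 + 2*p
W(b, M) = -2 + b - M (W(b, M) = -2 + (b - M) = -2 + b - M)
399724/K(-561, 666) + W(682, 144)/(-348134) = 399724/(193 + 2*666) + (-2 + 682 - 1*144)/(-348134) = 399724/(193 + 1332) + (-2 + 682 - 144)*(-1/348134) = 399724/1525 + 536*(-1/348134) = 399724*(1/1525) - 268/174067 = 399724/1525 - 268/174067 = 69578348808/265452175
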